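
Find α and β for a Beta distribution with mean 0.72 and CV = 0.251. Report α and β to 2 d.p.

α = 3.72, β = 1.45

σ = CV·μ = 0.251×0.72 = 0.18072, so σ² = 0.032660.
s+1 = μ(1−μ)/σ² = 0.2016/0.032660 = 6.1727, so s = α+β = 5.1727.
α = μs = 3.72, β = (1−μ)s = 1.45.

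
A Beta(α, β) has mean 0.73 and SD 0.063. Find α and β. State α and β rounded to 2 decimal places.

σ² = 0.063² = 0.003969.
With s = α+β, Var = μ(1−μ)/(s+1), so s+1 = (0.73×0.27)/0.003969 = 49.6599 and s = 48.6599.
α = μs = 35.52, β = (1−μ)s = 13.14.

α = 35.52, β = 13.14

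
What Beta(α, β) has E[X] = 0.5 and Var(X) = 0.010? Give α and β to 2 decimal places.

Let s = α+β. The Beta variance is μ(1−μ)/(s+1).
So s+1 = μ(1−μ)/σ² = (0.5×0.5)/0.010 = 0.25/0.010 = 25.0000, giving s = 24.0000.
Then α = μs = 0.5×24.0000 = 12.00 and β = (1−μ)s = 0.5×24.0000 = 12.00.

α = 12.00, β = 12.00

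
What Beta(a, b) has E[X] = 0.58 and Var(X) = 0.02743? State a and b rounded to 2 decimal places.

a = 4.57, b = 3.31

Write ν = a+b; then a = μν and Var = μ(1−μ)/(ν+1).
ν = μ(1−μ)/Var − 1 = 0.2436/0.02743 − 1 = 7.8808.
a = 0.58·7.8808 = 4.57, b = 0.42·7.8808 = 3.31.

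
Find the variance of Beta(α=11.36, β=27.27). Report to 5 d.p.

0.00524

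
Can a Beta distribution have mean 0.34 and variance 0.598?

No

A Beta with mean μ has variance μ(1−μ)/(α+β+1) < μ(1−μ).
Here μ(1−μ) = 0.34×0.66 = 0.2244, and 0.598 ≥ 0.2244.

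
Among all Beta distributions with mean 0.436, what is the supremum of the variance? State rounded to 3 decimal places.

For fixed mean μ the Beta variance is μ(1−μ)/(α+β+1), increasing as α+β decreases.
Its least upper bound (not attained) is μ(1−μ) = 0.436·0.564 = 0.246.

0.246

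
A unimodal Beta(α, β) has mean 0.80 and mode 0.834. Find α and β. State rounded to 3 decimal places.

Let s = α+β. Mean gives α = μs = 0.80s; mode gives (α−1)/(s−2) = 0.834.
Substituting: 0.80s − 1 = 0.834(s−2) = 0.834s − 1.668, so -0.034s = -0.668 and s = 19.6471.
Then α = 0.80×19.6471 = 15.718 and β = s−α = 3.929.

α = 15.718, β = 3.929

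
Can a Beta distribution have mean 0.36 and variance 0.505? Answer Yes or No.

A Beta with mean μ has variance μ(1−μ)/(α+β+1) < μ(1−μ).
Here μ(1−μ) = 0.36×0.64 = 0.2304, and 0.505 ≥ 0.2304.

No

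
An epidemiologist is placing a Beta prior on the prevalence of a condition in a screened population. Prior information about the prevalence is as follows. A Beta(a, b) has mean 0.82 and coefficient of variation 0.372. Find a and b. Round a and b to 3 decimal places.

a = 0.481, b = 0.106

σ = CV·μ = 0.372×0.82 = 0.30504, so σ² = 0.093049.
s+1 = μ(1−μ)/σ² = 0.1476/0.093049 = 1.5863, so s = a+b = 0.5863.
a = μs = 0.481, b = (1−μ)s = 0.106.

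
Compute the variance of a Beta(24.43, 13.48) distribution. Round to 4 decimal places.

0.0059

α+β = 37.91 and αβ = 329.3164, so Var = αβ/[(α+β)²(α+β+1)] = 329.3164/55920.210771 = 0.0059.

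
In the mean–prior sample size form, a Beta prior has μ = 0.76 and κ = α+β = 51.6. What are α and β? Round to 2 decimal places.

Split κ in proportion μ : (1−μ): α = 0.76·51.6 = 39.22, β = 51.6 − 39.22 = 12.38.

α = 39.22, β = 12.38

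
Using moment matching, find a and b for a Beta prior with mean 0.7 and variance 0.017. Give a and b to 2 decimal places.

a = 7.95, b = 3.41

By moment matching, a+b = μ(1−μ)/σ² − 1 = (0.7·0.3)/0.017 − 1 = 12.3529 − 1 = 11.3529.
Since a/(a+b) = μ, a = 0.7·11.3529 = 7.95 and b = 0.3·11.3529 = 3.41.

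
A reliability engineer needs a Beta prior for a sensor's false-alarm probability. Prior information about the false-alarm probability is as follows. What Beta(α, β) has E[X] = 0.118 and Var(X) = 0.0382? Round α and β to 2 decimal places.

Let s = α+β. The Beta variance is μ(1−μ)/(s+1).
So s+1 = μ(1−μ)/σ² = (0.118×0.882)/0.0382 = 0.104076/0.0382 = 2.7245, giving s = 1.7245.
Then α = μs = 0.118×1.7245 = 0.20 and β = (1−μ)s = 0.882×1.7245 = 1.52.

α = 0.20, β = 1.52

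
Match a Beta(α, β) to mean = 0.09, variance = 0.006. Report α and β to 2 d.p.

Write ν = α+β; then α = μν and Var = μ(1−μ)/(ν+1).
ν = μ(1−μ)/Var − 1 = 0.0819/0.006 − 1 = 12.6500.
α = 0.09·12.6500 = 1.14, β = 0.91·12.6500 = 11.51.

α = 1.14, β = 11.51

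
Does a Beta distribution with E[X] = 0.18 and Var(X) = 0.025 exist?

Yes

For any Beta, Var(X) < E[X]·(1−E[X]).
Here μ(1−μ) = 0.18×0.82 = 0.1476, and 0.025 < 0.1476.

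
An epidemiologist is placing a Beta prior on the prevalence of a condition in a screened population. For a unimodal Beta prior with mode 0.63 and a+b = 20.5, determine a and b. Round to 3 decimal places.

For a,b>1 the mode is (a−1)/(a+b−2), so a = mode·(κ−2)+1 = 0.63×18.5+1 = 12.655.
And b = (1−mode)·(κ−2)+1 = 0.37×18.5+1 = 7.845.

a = 12.655, b = 7.845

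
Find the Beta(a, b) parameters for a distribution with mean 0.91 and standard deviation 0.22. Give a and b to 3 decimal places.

a = 0.630, b = 0.062

σ² = 0.22² = 0.0484.
With s = a+b, Var = μ(1−μ)/(s+1), so s+1 = (0.91×0.09)/0.0484 = 1.6921 and s = 0.6921.
a = μs = 0.630, b = (1−μ)s = 0.062.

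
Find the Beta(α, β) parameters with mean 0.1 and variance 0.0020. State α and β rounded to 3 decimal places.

α = 4.400, β = 39.600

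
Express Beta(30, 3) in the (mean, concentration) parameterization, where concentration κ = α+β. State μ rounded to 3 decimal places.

μ = 0.909, κ = 33

κ = α+β = 30+3 = 33; μ = α/κ = 30/33 = 0.909.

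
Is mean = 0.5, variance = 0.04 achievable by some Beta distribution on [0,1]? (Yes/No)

Yes

The Beta variance bound is σ² < μ(1−μ).
Here μ(1−μ) = 0.5×0.5 = 0.25, and 0.04 < 0.25.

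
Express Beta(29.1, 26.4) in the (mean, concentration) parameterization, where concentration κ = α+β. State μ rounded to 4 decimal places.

μ = 0.5243, κ = 55.5

κ = α+β = 29.1+26.4 = 55.5; μ = α/κ = 29.1/55.5 = 0.5243.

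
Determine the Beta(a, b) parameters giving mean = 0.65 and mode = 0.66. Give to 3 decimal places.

Let s = a+b. Mean gives a = μs = 0.65s; mode gives (a−1)/(s−2) = 0.66.
Substituting: 0.65s − 1 = 0.66(s−2) = 0.66s − 1.32, so -0.01s = -0.32 and s = 32.0000.
Then a = 0.65×32.0000 = 20.800 and b = s−a = 11.200.

a = 20.800, b = 11.200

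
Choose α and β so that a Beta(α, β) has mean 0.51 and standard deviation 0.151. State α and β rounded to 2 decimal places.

Variance = 0.151² = 0.022801. The moment-matching identity α+β = μ(1−μ)/Var − 1 gives
α+β = 0.2499/0.022801 − 1 = 9.9600, so α = μ·9.9600 = 5.08 and β = (1−μ)·9.9600 = 4.88.

α = 5.08, β = 4.88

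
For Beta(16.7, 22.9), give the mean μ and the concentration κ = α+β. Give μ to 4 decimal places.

μ = 0.4217, κ = 39.6

κ = α+β = 16.7+22.9 = 39.6; μ = α/κ = 16.7/39.6 = 0.4217.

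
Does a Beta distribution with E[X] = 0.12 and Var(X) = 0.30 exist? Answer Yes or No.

No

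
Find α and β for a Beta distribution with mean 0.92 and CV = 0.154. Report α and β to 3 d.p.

Var = (CV·μ)² = (0.154×0.92)² = 0.020073.
α+β = μ(1−μ)/Var − 1 = 0.0736/0.020073 − 1 = 2.6666.
Thus α = 0.92·2.6666 = 2.453 and β = 0.08·2.6666 = 0.213.

α = 2.453, β = 0.213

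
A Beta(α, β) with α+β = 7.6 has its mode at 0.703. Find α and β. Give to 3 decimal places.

α = 4.937, β = 2.663

Since the density peak of Beta(α,β) is at (α−1)/(α+β−2),
α = 1 + 0.703(7.6−2) = 4.937 and β = 7.6 − 4.937 = 2.663.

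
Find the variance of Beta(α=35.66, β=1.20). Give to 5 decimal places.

α+β = 36.86 and αβ = 42.7920, so Var = αβ/[(α+β)²(α+β+1)] = 42.7920/51438.852456 = 0.00083.

0.00083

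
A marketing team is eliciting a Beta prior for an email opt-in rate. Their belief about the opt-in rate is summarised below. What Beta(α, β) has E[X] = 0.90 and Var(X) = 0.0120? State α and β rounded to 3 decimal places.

By moment matching, α+β = μ(1−μ)/σ² − 1 = (0.90·0.10)/0.0120 − 1 = 7.5000 − 1 = 6.5000.
Since α/(α+β) = μ, α = 0.90·6.5000 = 5.850 and β = 0.10·6.5000 = 0.650.

α = 5.850, β = 0.650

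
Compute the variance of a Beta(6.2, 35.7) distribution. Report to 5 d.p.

Var = αβ/[(α+β)²(α+β+1)] = (6.2×35.7)/(41.9²×42.9) = 221.34/75315.669 = 0.00294.

0.00294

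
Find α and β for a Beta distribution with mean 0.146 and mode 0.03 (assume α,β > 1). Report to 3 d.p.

α = 1.183, β = 6.920

With s = α+β: μ = α/s and mode = (α−1)/(s−2). Eliminating α = μs,
μs − 1 = m(s−2) ⇒ s(μ−m) = 1−2m ⇒ s = 0.94/0.116 = 8.1034.
So α = μs = 1.183, β = (1−μ)s = 6.920.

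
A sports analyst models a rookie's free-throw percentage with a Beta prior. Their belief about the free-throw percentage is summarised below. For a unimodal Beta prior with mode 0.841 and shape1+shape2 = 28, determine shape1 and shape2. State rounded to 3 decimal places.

shape1 = 22.866, shape2 = 5.134

Since the density peak of Beta(shape1,shape2) is at (shape1−1)/(shape1+shape2−2),
shape1 = 1 + 0.841(28−2) = 22.866 and shape2 = 28 − 22.866 = 5.134.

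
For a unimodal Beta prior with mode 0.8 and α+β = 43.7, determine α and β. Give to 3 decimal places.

Mode = (α−1)/(κ−2) with κ = α+β, so α−1 = 0.8·41.7 = 33.360.
α = 34.360; β = κ − α = 9.340.

α = 34.360, β = 9.340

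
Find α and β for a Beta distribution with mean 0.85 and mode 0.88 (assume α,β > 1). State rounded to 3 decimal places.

With s = α+β: μ = α/s and mode = (α−1)/(s−2). Eliminating α = μs,
μs − 1 = m(s−2) ⇒ s(μ−m) = 1−2m ⇒ s = -0.76/-0.03 = 25.3333.
So α = μs = 21.533, β = (1−μ)s = 3.800.

α = 21.533, β = 3.800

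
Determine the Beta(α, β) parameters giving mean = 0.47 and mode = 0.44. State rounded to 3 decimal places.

α = 1.880, β = 2.120

Let s = α+β. Mean gives α = μs = 0.47s; mode gives (α−1)/(s−2) = 0.44.
Substituting: 0.47s − 1 = 0.44(s−2) = 0.44s − 0.88, so 0.03s = 0.12 and s = 4.0000.
Then α = 0.47×4.0000 = 1.880 and β = s−α = 2.120.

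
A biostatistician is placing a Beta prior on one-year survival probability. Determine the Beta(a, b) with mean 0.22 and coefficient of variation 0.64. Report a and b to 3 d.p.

σ = CV·μ = 0.64×0.22 = 0.14080, so σ² = 0.019825.
s+1 = μ(1−μ)/σ² = 0.1716/0.019825 = 8.6559, so s = a+b = 7.6559.
a = μs = 1.684, b = (1−μ)s = 5.972.

a = 1.684, b = 5.972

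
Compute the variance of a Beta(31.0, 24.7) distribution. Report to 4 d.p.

0.0044

μ = 31.0/55.7 = 0.556553; Var = μ(1−μ)/(α+β+1) = 0.2468018/56.7 = 0.0044.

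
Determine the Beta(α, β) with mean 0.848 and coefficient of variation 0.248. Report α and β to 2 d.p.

Var = (CV·μ)² = (0.248×0.848)² = 0.044228.
α+β = μ(1−μ)/Var − 1 = 0.128896/0.044228 − 1 = 1.9144.
Thus α = 0.848·1.9144 = 1.62 and β = 0.152·1.9144 = 0.29.

α = 1.62, β = 0.29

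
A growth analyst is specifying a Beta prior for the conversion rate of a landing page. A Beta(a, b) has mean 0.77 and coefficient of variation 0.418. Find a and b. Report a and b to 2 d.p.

Var = (CV·μ)² = (0.418×0.77)² = 0.103594.
a+b = μ(1−μ)/Var − 1 = 0.1771/0.103594 − 1 = 0.7096.
Thus a = 0.77·0.7096 = 0.55 and b = 0.23·0.7096 = 0.16.

a = 0.55, b = 0.16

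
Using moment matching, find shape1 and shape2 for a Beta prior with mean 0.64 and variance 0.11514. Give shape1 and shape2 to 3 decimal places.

By moment matching, shape1+shape2 = μ(1−μ)/σ² − 1 = (0.64·0.36)/0.11514 − 1 = 2.0010 − 1 = 1.0010.
Since shape1/(shape1+shape2) = μ, shape1 = 0.64·1.0010 = 0.641 and shape2 = 0.36·1.0010 = 0.360.

shape1 = 0.641, shape2 = 0.360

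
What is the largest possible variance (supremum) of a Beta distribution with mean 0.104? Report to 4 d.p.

0.0932

Var = μ(1−μ)/(α+β+1), which approaches μ(1−μ) as α+β → 0.
So the supremum is μ(1−μ) = 0.104×0.896 = 0.0932.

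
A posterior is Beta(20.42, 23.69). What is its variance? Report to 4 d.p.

0.0055

Var = αβ/[(α+β)²(α+β+1)] = (20.42×23.69)/(44.11²×45.11) = 483.7498/87770.170631 = 0.0055.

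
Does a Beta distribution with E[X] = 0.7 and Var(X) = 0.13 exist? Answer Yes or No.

The Beta variance bound is σ² < μ(1−μ).
Here μ(1−μ) = 0.7×0.3 = 0.21, and 0.13 < 0.21.

Yes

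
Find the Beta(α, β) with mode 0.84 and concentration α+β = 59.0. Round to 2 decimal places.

Mode = (α−1)/(κ−2) with κ = α+β, so α−1 = 0.84·57.0 = 47.88.
α = 48.88; β = κ − α = 10.12.

α = 48.88, β = 10.12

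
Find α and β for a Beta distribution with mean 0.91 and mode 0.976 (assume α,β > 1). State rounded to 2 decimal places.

α = 13.13, β = 1.30

With s = α+β: μ = α/s and mode = (α−1)/(s−2). Eliminating α = μs,
μs − 1 = m(s−2) ⇒ s(μ−m) = 1−2m ⇒ s = -0.952/-0.066 = 14.4242.
So α = μs = 13.13, β = (1−μ)s = 1.30.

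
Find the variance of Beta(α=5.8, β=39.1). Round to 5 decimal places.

0.00245

α+β = 44.9 and αβ = 226.78, so Var = αβ/[(α+β)²(α+β+1)] = 226.78/92534.859 = 0.00245.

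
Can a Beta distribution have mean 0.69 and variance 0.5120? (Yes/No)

No

For any Beta, Var(X) < E[X]·(1−E[X]).
Here μ(1−μ) = 0.69×0.31 = 0.2139, and 0.5120 ≥ 0.2139.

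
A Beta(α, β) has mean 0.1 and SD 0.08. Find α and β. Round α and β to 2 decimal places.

α = 1.31, β = 11.76

Variance = 0.08² = 0.0064. The moment-matching identity α+β = μ(1−μ)/Var − 1 gives
α+β = 0.09/0.0064 − 1 = 13.0625, so α = μ·13.0625 = 1.31 and β = (1−μ)·13.0625 = 11.76.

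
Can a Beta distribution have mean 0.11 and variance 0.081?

Yes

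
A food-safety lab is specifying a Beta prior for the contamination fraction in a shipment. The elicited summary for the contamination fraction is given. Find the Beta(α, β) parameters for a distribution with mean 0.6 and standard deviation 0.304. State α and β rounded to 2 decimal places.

Variance = 0.304² = 0.092416. The moment-matching identity α+β = μ(1−μ)/Var − 1 gives
α+β = 0.24/0.092416 − 1 = 1.5970, so α = μ·1.5970 = 0.96 and β = (1−μ)·1.5970 = 0.64.

α = 0.96, β = 0.64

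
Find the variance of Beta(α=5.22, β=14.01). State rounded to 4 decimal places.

0.0098

Var = αβ/[(α+β)²(α+β+1)] = (5.22×14.01)/(19.23²×20.23) = 73.1322/7480.910367 = 0.0098.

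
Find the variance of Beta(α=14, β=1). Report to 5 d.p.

α+β = 15 and αβ = 14, so Var = αβ/[(α+β)²(α+β+1)] = 14/3600 = 0.00389.

0.00389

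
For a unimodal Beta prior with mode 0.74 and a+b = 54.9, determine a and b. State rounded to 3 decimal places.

Mode = (a−1)/(κ−2) with κ = a+b, so a−1 = 0.74·52.9 = 39.146.
a = 40.146; b = κ − a = 14.754.

a = 40.146, b = 14.754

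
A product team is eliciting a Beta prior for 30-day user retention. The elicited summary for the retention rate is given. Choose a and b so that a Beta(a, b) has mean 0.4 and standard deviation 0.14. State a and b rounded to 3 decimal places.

Variance = 0.14² = 0.0196. The moment-matching identity a+b = μ(1−μ)/Var − 1 gives
a+b = 0.24/0.0196 − 1 = 11.2449, so a = μ·11.2449 = 4.498 and b = (1−μ)·11.2449 = 6.747.

a = 4.498, b = 6.747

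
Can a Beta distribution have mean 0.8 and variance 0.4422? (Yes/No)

No

A Beta with mean μ has variance μ(1−μ)/(α+β+1) < μ(1−μ).
Here μ(1−μ) = 0.8×0.2 = 0.16, and 0.4422 ≥ 0.16.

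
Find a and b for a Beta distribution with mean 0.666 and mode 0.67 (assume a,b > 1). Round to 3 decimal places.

a = 56.610, b = 28.390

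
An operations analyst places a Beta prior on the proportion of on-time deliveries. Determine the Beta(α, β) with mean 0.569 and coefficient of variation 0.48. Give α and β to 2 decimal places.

α = 1.30, β = 0.99

Var = (CV·μ)² = (0.48×0.569)² = 0.074595.
α+β = μ(1−μ)/Var − 1 = 0.245239/0.074595 − 1 = 2.2876.
Thus α = 0.569·2.2876 = 1.30 and β = 0.431·2.2876 = 0.99.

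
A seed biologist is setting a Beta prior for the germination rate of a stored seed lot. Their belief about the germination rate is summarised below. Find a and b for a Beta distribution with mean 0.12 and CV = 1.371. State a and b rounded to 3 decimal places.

a = 0.348, b = 2.553

Var = (CV·μ)² = (1.371×0.12)² = 0.027067.
a+b = μ(1−μ)/Var − 1 = 0.1056/0.027067 − 1 = 2.9015.
Thus a = 0.12·2.9015 = 0.348 and b = 0.88·2.9015 = 2.553.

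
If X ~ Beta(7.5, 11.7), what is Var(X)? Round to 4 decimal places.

0.0118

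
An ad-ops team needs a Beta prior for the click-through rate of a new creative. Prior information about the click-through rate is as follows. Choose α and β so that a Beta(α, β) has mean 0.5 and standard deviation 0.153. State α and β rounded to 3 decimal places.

First σ² = 0.023409. Setting α = μn, β = (1−μ)n with n = α+β,
μ(1−μ)/(n+1) = 0.023409 ⇒ n+1 = 0.25/0.023409 = 10.6797 ⇒ n = 9.6797.
Hence α = 0.5×9.6797 = 4.840, β = 0.5×9.6797 = 4.840.

α = 4.840, β = 4.840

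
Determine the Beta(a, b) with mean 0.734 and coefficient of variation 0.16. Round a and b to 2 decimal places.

σ = CV·μ = 0.16×0.734 = 0.11744, so σ² = 0.013792.
s+1 = μ(1−μ)/σ² = 0.195244/0.013792 = 14.1562, so s = a+b = 13.1562.
a = μs = 9.66, b = (1−μ)s = 3.50.

a = 9.66, b = 3.50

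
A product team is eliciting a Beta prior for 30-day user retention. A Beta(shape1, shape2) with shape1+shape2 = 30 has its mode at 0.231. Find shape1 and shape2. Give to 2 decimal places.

Since the density peak of Beta(shape1,shape2) is at (shape1−1)/(shape1+shape2−2),
shape1 = 1 + 0.231(30−2) = 7.47 and shape2 = 30 − 7.47 = 22.53.

shape1 = 7.47, shape2 = 22.53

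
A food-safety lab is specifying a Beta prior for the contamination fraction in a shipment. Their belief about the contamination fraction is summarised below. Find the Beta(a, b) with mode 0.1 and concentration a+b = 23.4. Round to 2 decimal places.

a = 3.14, b = 20.26

Since the density peak of Beta(a,b) is at (a−1)/(a+b−2),
a = 1 + 0.1(23.4−2) = 3.14 and b = 23.4 − 3.14 = 20.26.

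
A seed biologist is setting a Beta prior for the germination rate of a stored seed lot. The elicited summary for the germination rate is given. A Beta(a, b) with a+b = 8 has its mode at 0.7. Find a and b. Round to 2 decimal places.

Mode = (a−1)/(κ−2) with κ = a+b, so a−1 = 0.7·6 = 4.20.
a = 5.20; b = κ − a = 2.80.

a = 5.20, b = 2.80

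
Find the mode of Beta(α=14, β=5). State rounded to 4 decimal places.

The density x^(α−1)(1−x)^(β−1) is maximised at (α−1)/(α+β−2) = 13/17 = 0.7647.

0.7647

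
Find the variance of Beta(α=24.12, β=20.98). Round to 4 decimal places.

α+β = 45.10 and αβ = 506.0376, so Var = αβ/[(α+β)²(α+β+1)] = 506.0376/93767.861000 = 0.0054.

0.0054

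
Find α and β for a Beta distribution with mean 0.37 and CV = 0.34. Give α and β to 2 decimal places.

Var = (CV·μ)² = (0.34×0.37)² = 0.015826.
α+β = μ(1−μ)/Var − 1 = 0.2331/0.015826 − 1 = 13.7293.
Thus α = 0.37·13.7293 = 5.08 and β = 0.63·13.7293 = 8.65.

α = 5.08, β = 8.65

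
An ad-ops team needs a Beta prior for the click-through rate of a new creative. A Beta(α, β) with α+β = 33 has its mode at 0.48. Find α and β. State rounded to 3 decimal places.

α = 15.880, β = 17.120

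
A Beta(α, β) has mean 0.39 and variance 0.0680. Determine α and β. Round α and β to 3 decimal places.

Let s = α+β. The Beta variance is μ(1−μ)/(s+1).
So s+1 = μ(1−μ)/σ² = (0.39×0.61)/0.0680 = 0.2379/0.0680 = 3.4985, giving s = 2.4985.
Then α = μs = 0.39×2.4985 = 0.974 and β = (1−μ)s = 0.61×2.4985 = 1.524.

α = 0.974, β = 1.524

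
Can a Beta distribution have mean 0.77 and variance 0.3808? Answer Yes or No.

No

A Beta with mean μ has variance μ(1−μ)/(α+β+1) < μ(1−μ).
Here μ(1−μ) = 0.77×0.23 = 0.1771, and 0.3808 ≥ 0.1771.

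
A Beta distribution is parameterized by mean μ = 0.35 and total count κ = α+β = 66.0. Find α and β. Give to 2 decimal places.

α = 23.10, β = 42.90

α = μκ = 0.35×66.0 = 23.10 and β = (1−μ)κ = 0.65×66.0 = 42.90.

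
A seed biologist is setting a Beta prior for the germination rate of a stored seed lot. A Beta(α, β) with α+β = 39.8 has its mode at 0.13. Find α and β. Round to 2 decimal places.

Since the density peak of Beta(α,β) is at (α−1)/(α+β−2),
α = 1 + 0.13(39.8−2) = 5.91 and β = 39.8 − 5.91 = 33.89.

α = 5.91, β = 33.89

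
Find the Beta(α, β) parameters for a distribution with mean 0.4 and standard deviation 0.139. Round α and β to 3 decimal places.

α = 4.569, β = 6.853

First σ² = 0.019321. Setting α = μn, β = (1−μ)n with n = α+β,
μ(1−μ)/(n+1) = 0.019321 ⇒ n+1 = 0.24/0.019321 = 12.4217 ⇒ n = 11.4217.
Hence α = 0.4×11.4217 = 4.569, β = 0.6×11.4217 = 6.853.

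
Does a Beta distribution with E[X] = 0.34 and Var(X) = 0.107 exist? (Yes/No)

Yes

For any Beta, Var(X) < E[X]·(1−E[X]).
Here μ(1−μ) = 0.34×0.66 = 0.2244, and 0.107 < 0.2244.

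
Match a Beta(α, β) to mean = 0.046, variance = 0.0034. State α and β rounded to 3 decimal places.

α = 0.548, β = 11.359

Let s = α+β. The Beta variance is μ(1−μ)/(s+1).
So s+1 = μ(1−μ)/σ² = (0.046×0.954)/0.0034 = 0.043884/0.0034 = 12.9071, giving s = 11.9071.
Then α = μs = 0.046×11.9071 = 0.548 and β = (1−μ)s = 0.954×11.9071 = 11.359.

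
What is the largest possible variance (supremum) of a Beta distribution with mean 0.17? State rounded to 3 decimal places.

Var = μ(1−μ)/(α+β+1), which approaches μ(1−μ) as α+β → 0.
So the supremum is μ(1−μ) = 0.17×0.83 = 0.141.

0.141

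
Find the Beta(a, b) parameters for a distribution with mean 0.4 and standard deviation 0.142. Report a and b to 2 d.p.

σ² = 0.142² = 0.020164.
With s = a+b, Var = μ(1−μ)/(s+1), so s+1 = (0.4×0.6)/0.020164 = 11.9024 and s = 10.9024.
a = μs = 4.36, b = (1−μ)s = 6.54.

a = 4.36, b = 6.54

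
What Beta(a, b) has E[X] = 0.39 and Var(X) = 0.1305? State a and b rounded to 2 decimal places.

Write ν = a+b; then a = μν and Var = μ(1−μ)/(ν+1).
ν = μ(1−μ)/Var − 1 = 0.2379/0.1305 − 1 = 0.8230.
a = 0.39·0.8230 = 0.32, b = 0.61·0.8230 = 0.50.

a = 0.32, b = 0.50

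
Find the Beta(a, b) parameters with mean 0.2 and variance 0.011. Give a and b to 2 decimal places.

By moment matching, a+b = μ(1−μ)/σ² − 1 = (0.2·0.8)/0.011 − 1 = 14.5455 − 1 = 13.5455.
Since a/(a+b) = μ, a = 0.2·13.5455 = 2.71 and b = 0.8·13.5455 = 10.84.

a = 2.71, b = 10.84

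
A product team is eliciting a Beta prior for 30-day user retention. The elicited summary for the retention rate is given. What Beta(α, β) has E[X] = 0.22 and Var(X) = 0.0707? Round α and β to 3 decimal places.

Let s = α+β. The Beta variance is μ(1−μ)/(s+1).
So s+1 = μ(1−μ)/σ² = (0.22×0.78)/0.0707 = 0.1716/0.0707 = 2.4272, giving s = 1.4272.
Then α = μs = 0.22×1.4272 = 0.314 and β = (1−μ)s = 0.78×1.4272 = 1.113.

α = 0.314, β = 1.113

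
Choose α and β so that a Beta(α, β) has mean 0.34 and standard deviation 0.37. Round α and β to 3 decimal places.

Variance = 0.37² = 0.1369. The moment-matching identity α+β = μ(1−μ)/Var − 1 gives
α+β = 0.2244/0.1369 − 1 = 0.6392, so α = μ·0.6392 = 0.217 and β = (1−μ)·0.6392 = 0.422.

α = 0.217, β = 0.422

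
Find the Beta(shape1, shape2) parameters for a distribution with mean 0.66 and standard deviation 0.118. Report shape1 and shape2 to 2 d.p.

shape1 = 9.98, shape2 = 5.14

First σ² = 0.013924. Setting shape1 = μn, shape2 = (1−μ)n with n = shape1+shape2,
μ(1−μ)/(n+1) = 0.013924 ⇒ n+1 = 0.2244/0.013924 = 16.1161 ⇒ n = 15.1161.
Hence shape1 = 0.66×15.1161 = 9.98, shape2 = 0.34×15.1161 = 5.14.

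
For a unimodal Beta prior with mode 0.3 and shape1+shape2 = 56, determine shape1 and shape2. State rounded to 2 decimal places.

shape1 = 17.20, shape2 = 38.80

Since the density peak of Beta(shape1,shape2) is at (shape1−1)/(shape1+shape2−2),
shape1 = 1 + 0.3(56−2) = 17.20 and shape2 = 56 − 17.20 = 38.80.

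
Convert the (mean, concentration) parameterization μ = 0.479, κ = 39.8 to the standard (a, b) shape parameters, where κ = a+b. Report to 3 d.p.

a = 19.064, b = 20.736

a = μκ = 0.479×39.8 = 19.064 and b = (1−μ)κ = 0.521×39.8 = 20.736.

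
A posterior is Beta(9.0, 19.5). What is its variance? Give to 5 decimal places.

0.00732

α+β = 28.5 and αβ = 175.50, so Var = αβ/[(α+β)²(α+β+1)] = 175.50/23961.375 = 0.00732.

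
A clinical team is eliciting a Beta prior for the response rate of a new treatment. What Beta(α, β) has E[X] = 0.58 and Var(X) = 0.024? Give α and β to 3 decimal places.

α = 5.307, β = 3.843

Let s = α+β. The Beta variance is μ(1−μ)/(s+1).
So s+1 = μ(1−μ)/σ² = (0.58×0.42)/0.024 = 0.2436/0.024 = 10.1500, giving s = 9.1500.
Then α = μs = 0.58×9.1500 = 5.307 and β = (1−μ)s = 0.42×9.1500 = 3.843.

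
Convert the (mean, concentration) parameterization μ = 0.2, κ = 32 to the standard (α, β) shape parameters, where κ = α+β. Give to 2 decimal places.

α = 6.40, β = 25.60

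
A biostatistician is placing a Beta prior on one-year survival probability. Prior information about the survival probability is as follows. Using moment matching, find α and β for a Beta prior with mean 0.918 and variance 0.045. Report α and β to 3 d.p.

α = 0.618, β = 0.055

Write ν = α+β; then α = μν and Var = μ(1−μ)/(ν+1).
ν = μ(1−μ)/Var − 1 = 0.075276/0.045 − 1 = 0.6728.
α = 0.918·0.6728 = 0.618, β = 0.082·0.6728 = 0.055.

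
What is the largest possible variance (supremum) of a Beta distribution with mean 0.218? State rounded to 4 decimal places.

0.1705

For fixed mean μ the Beta variance is μ(1−μ)/(α+β+1), increasing as α+β decreases.
Its least upper bound (not attained) is μ(1−μ) = 0.218·0.782 = 0.1705.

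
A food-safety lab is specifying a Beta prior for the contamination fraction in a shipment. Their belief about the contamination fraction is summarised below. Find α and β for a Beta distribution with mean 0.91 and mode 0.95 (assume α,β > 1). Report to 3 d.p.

α = 20.475, β = 2.025

Let s = α+β. Mean gives α = μs = 0.91s; mode gives (α−1)/(s−2) = 0.95.
Substituting: 0.91s − 1 = 0.95(s−2) = 0.95s − 1.90, so -0.04s = -0.90 and s = 22.5000.
Then α = 0.91×22.5000 = 20.475 and β = s−α = 2.025.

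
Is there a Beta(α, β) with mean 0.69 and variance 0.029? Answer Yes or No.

A Beta with mean μ has variance μ(1−μ)/(α+β+1) < μ(1−μ).
Here μ(1−μ) = 0.69×0.31 = 0.2139, and 0.029 < 0.2139.

Yes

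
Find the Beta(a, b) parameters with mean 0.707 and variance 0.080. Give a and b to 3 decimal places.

a = 1.124, b = 0.466

Write ν = a+b; then a = μν and Var = μ(1−μ)/(ν+1).
ν = μ(1−μ)/Var − 1 = 0.207151/0.080 − 1 = 1.5894.
a = 0.707·1.5894 = 1.124, b = 0.293·1.5894 = 0.466.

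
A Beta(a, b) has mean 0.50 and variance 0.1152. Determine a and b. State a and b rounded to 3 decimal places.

Write ν = a+b; then a = μν and Var = μ(1−μ)/(ν+1).
ν = μ(1−μ)/Var − 1 = 0.2500/0.1152 − 1 = 1.1701.
a = 0.50·1.1701 = 0.585, b = 0.50·1.1701 = 0.585.

a = 0.585, b = 0.585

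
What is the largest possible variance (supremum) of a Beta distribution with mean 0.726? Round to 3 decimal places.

Var = μ(1−μ)/(α+β+1), which approaches μ(1−μ) as α+β → 0.
So the supremum is μ(1−μ) = 0.726×0.274 = 0.199.

0.199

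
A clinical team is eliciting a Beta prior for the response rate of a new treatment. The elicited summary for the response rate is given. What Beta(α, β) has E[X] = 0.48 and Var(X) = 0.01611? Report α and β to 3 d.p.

By moment matching, α+β = μ(1−μ)/σ² − 1 = (0.48·0.52)/0.01611 − 1 = 15.4935 − 1 = 14.4935.
Since α/(α+β) = μ, α = 0.48·14.4935 = 6.957 and β = 0.52·14.4935 = 7.537.

α = 6.957, β = 7.537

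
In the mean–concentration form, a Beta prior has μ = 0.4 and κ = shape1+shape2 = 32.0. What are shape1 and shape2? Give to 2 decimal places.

Split κ in proportion μ : (1−μ): shape1 = 0.4·32.0 = 12.80, shape2 = 32.0 − 12.80 = 19.20.

shape1 = 12.80, shape2 = 19.20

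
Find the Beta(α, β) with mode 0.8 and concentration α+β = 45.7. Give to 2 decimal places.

α = 35.96, β = 9.74

Since the density peak of Beta(α,β) is at (α−1)/(α+β−2),
α = 1 + 0.8(45.7−2) = 35.96 and β = 45.7 − 35.96 = 9.74.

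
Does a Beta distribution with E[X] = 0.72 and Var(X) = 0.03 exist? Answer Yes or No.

A Beta with mean μ has variance μ(1−μ)/(α+β+1) < μ(1−μ).
Here μ(1−μ) = 0.72×0.28 = 0.2016, and 0.03 < 0.2016.

Yes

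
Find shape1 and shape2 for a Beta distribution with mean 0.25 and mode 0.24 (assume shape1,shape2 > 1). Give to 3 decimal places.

shape1 = 13.000, shape2 = 39.000

Let s = shape1+shape2. Mean gives shape1 = μs = 0.25s; mode gives (shape1−1)/(s−2) = 0.24.
Substituting: 0.25s − 1 = 0.24(s−2) = 0.24s − 0.48, so 0.01s = 0.52 and s = 52.0000.
Then shape1 = 0.25×52.0000 = 13.000 and shape2 = s−shape1 = 39.000.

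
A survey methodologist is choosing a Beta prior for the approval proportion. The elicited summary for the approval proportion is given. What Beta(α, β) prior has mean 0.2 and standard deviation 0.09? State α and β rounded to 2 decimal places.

First σ² = 0.0081. Setting α = μn, β = (1−μ)n with n = α+β,
μ(1−μ)/(n+1) = 0.0081 ⇒ n+1 = 0.16/0.0081 = 19.7531 ⇒ n = 18.7531.
Hence α = 0.2×18.7531 = 3.75, β = 0.8×18.7531 = 15.00.

α = 3.75, β = 15.00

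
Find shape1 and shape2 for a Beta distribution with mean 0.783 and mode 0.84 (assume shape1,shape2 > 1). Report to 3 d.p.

shape1 = 9.341, shape2 = 2.589

Let s = shape1+shape2. Mean gives shape1 = μs = 0.783s; mode gives (shape1−1)/(s−2) = 0.84.
Substituting: 0.783s − 1 = 0.84(s−2) = 0.84s − 1.68, so -0.057s = -0.68 and s = 11.9298.
Then shape1 = 0.783×11.9298 = 9.341 and shape2 = s−shape1 = 2.589.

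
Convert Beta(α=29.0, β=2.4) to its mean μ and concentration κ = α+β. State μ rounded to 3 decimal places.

κ = α+β = 29.0+2.4 = 31.4; μ = α/κ = 29.0/31.4 = 0.924.

μ = 0.924, κ = 31.4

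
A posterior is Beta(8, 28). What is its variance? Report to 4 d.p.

Var = αβ/[(α+β)²(α+β+1)] = (8×28)/(36²×37) = 224/47952 = 0.0047.

0.0047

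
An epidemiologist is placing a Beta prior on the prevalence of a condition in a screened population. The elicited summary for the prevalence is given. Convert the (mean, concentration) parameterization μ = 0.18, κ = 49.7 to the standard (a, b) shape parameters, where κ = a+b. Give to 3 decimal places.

a = 8.946, b = 40.754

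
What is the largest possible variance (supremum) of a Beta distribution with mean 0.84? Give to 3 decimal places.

For fixed mean μ the Beta variance is μ(1−μ)/(α+β+1), increasing as α+β decreases.
Its least upper bound (not attained) is μ(1−μ) = 0.84·0.16 = 0.134.

0.134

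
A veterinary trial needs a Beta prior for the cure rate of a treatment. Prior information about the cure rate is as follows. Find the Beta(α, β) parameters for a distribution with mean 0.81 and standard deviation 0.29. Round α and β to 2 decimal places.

α = 0.67, β = 0.16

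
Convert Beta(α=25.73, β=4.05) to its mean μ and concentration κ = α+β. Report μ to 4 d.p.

μ = 0.8640, κ = 29.78

κ = α+β = 25.73+4.05 = 29.78; μ = α/κ = 25.73/29.78 = 0.8640.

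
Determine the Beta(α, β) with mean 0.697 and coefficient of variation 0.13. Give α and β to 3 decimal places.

α = 17.232, β = 7.491

σ = CV·μ = 0.13×0.697 = 0.09061, so σ² = 0.008210.
s+1 = μ(1−μ)/σ² = 0.211191/0.008210 = 25.7231, so s = α+β = 24.7231.
α = μs = 17.232, β = (1−μ)s = 7.491.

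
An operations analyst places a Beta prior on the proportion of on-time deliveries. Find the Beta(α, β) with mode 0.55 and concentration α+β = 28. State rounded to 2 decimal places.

For α,β>1 the mode is (α−1)/(α+β−2), so α = mode·(κ−2)+1 = 0.55×26+1 = 15.30.
And β = (1−mode)·(κ−2)+1 = 0.45×26+1 = 12.70.

α = 15.30, β = 12.70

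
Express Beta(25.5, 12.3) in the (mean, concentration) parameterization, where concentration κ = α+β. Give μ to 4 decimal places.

μ = 0.6746, κ = 37.8

κ = α+β = 25.5+12.3 = 37.8; μ = α/κ = 25.5/37.8 = 0.6746.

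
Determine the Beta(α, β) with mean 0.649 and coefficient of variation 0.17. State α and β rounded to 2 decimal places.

Var = (CV·μ)² = (0.17×0.649)² = 0.012173.
α+β = μ(1−μ)/Var − 1 = 0.227799/0.012173 − 1 = 17.7139.
Thus α = 0.649·17.7139 = 11.50 and β = 0.351·17.7139 = 6.22.

α = 11.50, β = 6.22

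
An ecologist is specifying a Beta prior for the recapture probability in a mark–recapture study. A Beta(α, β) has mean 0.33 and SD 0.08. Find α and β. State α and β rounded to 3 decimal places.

α = 11.070, β = 22.476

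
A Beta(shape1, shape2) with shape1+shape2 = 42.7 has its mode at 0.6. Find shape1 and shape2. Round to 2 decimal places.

shape1 = 25.42, shape2 = 17.28

For shape1,shape2>1 the mode is (shape1−1)/(shape1+shape2−2), so shape1 = mode·(κ−2)+1 = 0.6×40.7+1 = 25.42.
And shape2 = (1−mode)·(κ−2)+1 = 0.4×40.7+1 = 17.28.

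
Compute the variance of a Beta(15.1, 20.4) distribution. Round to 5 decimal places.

0.00670

μ = 15.1/35.5 = 0.425352; Var = μ(1−μ)/(α+β+1) = 0.2444277/36.5 = 0.00670.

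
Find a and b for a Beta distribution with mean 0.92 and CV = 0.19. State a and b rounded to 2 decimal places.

Var = (CV·μ)² = (0.19×0.92)² = 0.030555.
a+b = μ(1−μ)/Var − 1 = 0.0736/0.030555 − 1 = 1.4088.
Thus a = 0.92·1.4088 = 1.30 and b = 0.08·1.4088 = 0.11.

a = 1.30, b = 0.11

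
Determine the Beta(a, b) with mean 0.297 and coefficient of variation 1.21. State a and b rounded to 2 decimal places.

a = 0.18, b = 0.43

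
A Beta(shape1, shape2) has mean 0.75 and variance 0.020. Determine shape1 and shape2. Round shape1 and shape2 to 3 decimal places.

shape1 = 6.281, shape2 = 2.094

By moment matching, shape1+shape2 = μ(1−μ)/σ² − 1 = (0.75·0.25)/0.020 − 1 = 9.3750 − 1 = 8.3750.
Since shape1/(shape1+shape2) = μ, shape1 = 0.75·8.3750 = 6.281 and shape2 = 0.25·8.3750 = 2.094.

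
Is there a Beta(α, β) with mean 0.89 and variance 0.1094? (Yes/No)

No

The Beta variance bound is σ² < μ(1−μ).
Here μ(1−μ) = 0.89×0.11 = 0.0979, and 0.1094 ≥ 0.0979.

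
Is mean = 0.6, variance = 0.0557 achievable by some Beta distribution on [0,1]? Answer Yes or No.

Yes

A Beta with mean μ has variance μ(1−μ)/(α+β+1) < μ(1−μ).
Here μ(1−μ) = 0.6×0.4 = 0.24, and 0.0557 < 0.24.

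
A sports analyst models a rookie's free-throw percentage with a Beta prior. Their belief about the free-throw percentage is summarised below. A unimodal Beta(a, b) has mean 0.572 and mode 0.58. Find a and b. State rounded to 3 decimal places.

a = 11.440, b = 8.560

Let s = a+b. Mean gives a = μs = 0.572s; mode gives (a−1)/(s−2) = 0.58.
Substituting: 0.572s − 1 = 0.58(s−2) = 0.58s − 1.16, so -0.008s = -0.16 and s = 20.0000.
Then a = 0.572×20.0000 = 11.440 and b = s−a = 8.560.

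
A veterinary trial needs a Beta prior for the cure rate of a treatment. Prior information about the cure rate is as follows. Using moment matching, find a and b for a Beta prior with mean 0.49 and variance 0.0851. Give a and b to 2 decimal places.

a = 0.95, b = 0.99

Let s = a+b. The Beta variance is μ(1−μ)/(s+1).
So s+1 = μ(1−μ)/σ² = (0.49×0.51)/0.0851 = 0.2499/0.0851 = 2.9365, giving s = 1.9365.
Then a = μs = 0.49×1.9365 = 0.95 and b = (1−μ)s = 0.51×1.9365 = 0.99.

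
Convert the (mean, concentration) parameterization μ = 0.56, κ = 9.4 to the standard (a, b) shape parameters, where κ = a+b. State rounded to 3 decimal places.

Split κ in proportion μ : (1−μ): a = 0.56·9.4 = 5.264, b = 9.4 − 5.264 = 4.136.

a = 5.264, b = 4.136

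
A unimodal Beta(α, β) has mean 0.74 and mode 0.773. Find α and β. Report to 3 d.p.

With s = α+β: μ = α/s and mode = (α−1)/(s−2). Eliminating α = μs,
μs − 1 = m(s−2) ⇒ s(μ−m) = 1−2m ⇒ s = -0.546/-0.033 = 16.5455.
So α = μs = 12.244, β = (1−μ)s = 4.302.

α = 12.244, β = 4.302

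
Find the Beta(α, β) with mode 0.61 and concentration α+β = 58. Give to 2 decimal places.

α = 35.16, β = 22.84

For α,β>1 the mode is (α−1)/(α+β−2), so α = mode·(κ−2)+1 = 0.61×56+1 = 35.16.
And β = (1−mode)·(κ−2)+1 = 0.39×56+1 = 22.84.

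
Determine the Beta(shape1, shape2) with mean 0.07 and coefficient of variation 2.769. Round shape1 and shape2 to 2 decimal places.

shape1 = 0.05, shape2 = 0.68

Var = (CV·μ)² = (2.769×0.07)² = 0.037570.
shape1+shape2 = μ(1−μ)/Var − 1 = 0.0651/0.037570 − 1 = 0.7328.
Thus shape1 = 0.07·0.7328 = 0.05 and shape2 = 0.93·0.7328 = 0.68.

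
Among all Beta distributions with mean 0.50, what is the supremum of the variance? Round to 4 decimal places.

0.2500

Var = μ(1−μ)/(α+β+1), which approaches μ(1−μ) as α+β → 0.
So the supremum is μ(1−μ) = 0.50×0.50 = 0.2500.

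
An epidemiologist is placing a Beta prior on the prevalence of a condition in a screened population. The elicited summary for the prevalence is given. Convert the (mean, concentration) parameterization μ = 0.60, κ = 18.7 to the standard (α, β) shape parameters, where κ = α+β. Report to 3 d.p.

α = μκ = 0.60×18.7 = 11.220 and β = (1−μ)κ = 0.40×18.7 = 7.480.

α = 11.220, β = 7.480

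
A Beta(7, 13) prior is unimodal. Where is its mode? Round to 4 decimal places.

0.3333

The density x^(α−1)(1−x)^(β−1) is maximised at (α−1)/(α+β−2) = 6/18 = 0.3333.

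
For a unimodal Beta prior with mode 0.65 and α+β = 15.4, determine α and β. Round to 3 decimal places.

For α,β>1 the mode is (α−1)/(α+β−2), so α = mode·(κ−2)+1 = 0.65×13.4+1 = 9.710.
And β = (1−mode)·(κ−2)+1 = 0.35×13.4+1 = 5.690.

α = 9.710, β = 5.690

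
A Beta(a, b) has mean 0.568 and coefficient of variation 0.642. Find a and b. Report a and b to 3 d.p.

a = 0.480, b = 0.365

σ = CV·μ = 0.642×0.568 = 0.36466, so σ² = 0.132974.
s+1 = μ(1−μ)/σ² = 0.245376/0.132974 = 1.8453, so s = a+b = 0.8453.
a = μs = 0.480, b = (1−μ)s = 0.365.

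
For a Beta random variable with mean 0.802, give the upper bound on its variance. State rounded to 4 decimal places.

0.1588

For fixed mean μ the Beta variance is μ(1−μ)/(α+β+1), increasing as α+β decreases.
Its least upper bound (not attained) is μ(1−μ) = 0.802·0.198 = 0.1588.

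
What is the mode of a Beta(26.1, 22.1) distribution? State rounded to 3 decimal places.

With α,β > 1, mode = (α−1)/(α+β−2) = 25.1/46.2 = 0.543.

0.543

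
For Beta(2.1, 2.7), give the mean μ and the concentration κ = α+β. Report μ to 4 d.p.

μ = 0.4375, κ = 4.8

κ = α+β = 2.1+2.7 = 4.8; μ = α/κ = 2.1/4.8 = 0.4375.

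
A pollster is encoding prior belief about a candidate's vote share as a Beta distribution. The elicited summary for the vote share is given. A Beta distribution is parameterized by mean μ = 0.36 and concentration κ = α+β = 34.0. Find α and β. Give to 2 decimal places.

α = 12.24, β = 21.76

α = μκ = 0.36×34.0 = 12.24 and β = (1−μ)κ = 0.64×34.0 = 21.76.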